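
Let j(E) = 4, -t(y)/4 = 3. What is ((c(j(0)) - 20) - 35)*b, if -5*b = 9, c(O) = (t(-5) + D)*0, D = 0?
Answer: 99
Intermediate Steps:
t(y) = -12 (t(y) = -4*3 = -12)
c(O) = 0 (c(O) = (-12 + 0)*0 = -12*0 = 0)
b = -9/5 (b = -⅕*9 = -9/5 ≈ -1.8000)
((c(j(0)) - 20) - 35)*b = ((0 - 20) - 35)*(-9/5) = (-20 - 35)*(-9/5) = -55*(-9/5) = 99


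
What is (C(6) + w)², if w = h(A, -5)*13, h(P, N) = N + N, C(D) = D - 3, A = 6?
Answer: 16129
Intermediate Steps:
C(D) = -3 + D
h(P, N) = 2*N
w = -130 (w = (2*(-5))*13 = -10*13 = -130)
(C(6) + w)² = ((-3 + 6) - 130)² = (3 - 130)² = (-127)² = 16129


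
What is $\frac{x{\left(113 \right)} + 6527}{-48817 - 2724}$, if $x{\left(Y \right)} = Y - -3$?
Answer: $- \frac{949}{7363} \approx -0.12889$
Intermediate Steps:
$x{\left(Y \right)} = 3 + Y$ ($x{\left(Y \right)} = Y + 3 = 3 + Y$)
$\frac{x{\left(113 \right)} + 6527}{-48817 - 2724} = \frac{\left(3 + 113\right) + 6527}{-48817 - 2724} = \frac{116 + 6527}{-51541} = 6643 \left(- \frac{1}{51541}\right) = - \frac{949}{7363}$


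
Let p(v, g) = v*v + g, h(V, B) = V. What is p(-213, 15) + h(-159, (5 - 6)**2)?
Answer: 45225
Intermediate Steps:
p(v, g) = g + v**2 (p(v, g) = v**2 + g = g + v**2)
p(-213, 15) + h(-159, (5 - 6)**2) = (15 + (-213)**2) - 159 = (15 + 45369) - 159 = 45384 - 159 = 45225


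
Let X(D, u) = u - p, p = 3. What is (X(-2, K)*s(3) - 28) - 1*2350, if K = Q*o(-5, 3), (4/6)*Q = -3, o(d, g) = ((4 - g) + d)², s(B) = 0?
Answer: -2378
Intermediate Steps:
o(d, g) = (4 + d - g)²
Q = -9/2 (Q = (3/2)*(-3) = -9/2 ≈ -4.5000)
K = -72 (K = -9*(4 - 5 - 1*3)²/2 = -9*(4 - 5 - 3)²/2 = -9/2*(-4)² = -9/2*16 = -72)
X(D, u) = -3 + u (X(D, u) = u - 1*3 = u - 3 = -3 + u)
(X(-2, K)*s(3) - 28) - 1*2350 = ((-3 - 72)*0 - 28) - 1*2350 = (-75*0 - 28) - 2350 = (0 - 28) - 2350 = -28 - 2350 = -2378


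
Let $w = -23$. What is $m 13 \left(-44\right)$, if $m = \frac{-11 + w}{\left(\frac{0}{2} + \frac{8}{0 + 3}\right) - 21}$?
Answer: $- \frac{5304}{5} \approx -1060.8$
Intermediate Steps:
$m = \frac{102}{55}$ ($m = \frac{-11 - 23}{\left(\frac{0}{2} + \frac{8}{0 + 3}\right) - 21} = - \frac{34}{\left(0 \cdot \frac{1}{2} + \frac{8}{3}\right) - 21} = - \frac{34}{\left(0 + 8 \cdot \frac{1}{3}\right) - 21} = - \frac{34}{\left(0 + \frac{8}{3}\right) - 21} = - \frac{34}{\frac{8}{3} - 21} = - \frac{34}{- \frac{55}{3}} = \left(-34\right) \left(- \frac{3}{55}\right) = \frac{102}{55} \approx 1.8545$)
$m 13 \left(-44\right) = \frac{102}{55} \cdot 13 \left(-44\right) = \frac{1326}{55} \left(-44\right) = - \frac{5304}{5}$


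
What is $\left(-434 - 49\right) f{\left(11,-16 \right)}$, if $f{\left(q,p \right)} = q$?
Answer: $-5313$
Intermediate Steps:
$\left(-434 - 49\right) f{\left(11,-16 \right)} = \left(-434 - 49\right) 11 = \left(-483\right) 11 = -5313$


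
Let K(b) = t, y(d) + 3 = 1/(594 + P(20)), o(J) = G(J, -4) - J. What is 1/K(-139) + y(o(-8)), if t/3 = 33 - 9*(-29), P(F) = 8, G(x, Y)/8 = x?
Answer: -56836/18963 ≈ -2.9972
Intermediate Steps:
G(x, Y) = 8*x
o(J) = 7*J (o(J) = 8*J - J = 7*J)
y(d) = -1805/602 (y(d) = -3 + 1/(594 + 8) = -3 + 1/602 = -1805/602)
t = 882 (t = 3*(33 - 9*(-29)) = 3*(33 - 1*(-261)) = 3*(33 + 261) = 3*294 = 882)
K(b) = 882
1/K(-139) + y(o(-8)) = 1/882 - 1805/602 = -56836/18963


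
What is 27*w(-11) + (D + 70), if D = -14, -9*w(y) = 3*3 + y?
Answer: 62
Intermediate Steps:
w(y) = -1 - y/9 (w(y) = -(3*3 + y)/9 = -(9 + y)/9 = -1 - y/9)
27*w(-11) + (D + 70) = 27*(-1 - ⅑*(-11)) + (-14 + 70) = 27*(-1 + 11/9) + 56 = 27*(2/9) + 56 = 6 + 56 = 62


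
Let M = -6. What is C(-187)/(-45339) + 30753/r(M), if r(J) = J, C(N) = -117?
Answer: -154923285/30226 ≈ -5125.5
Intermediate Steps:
C(-187)/(-45339) + 30753/r(M) = -117/(-45339) + 30753/(-6) = -117*(-1/45339) + 30753*(-1/6) = 39/15113 - 10251/2 = -154923285/30226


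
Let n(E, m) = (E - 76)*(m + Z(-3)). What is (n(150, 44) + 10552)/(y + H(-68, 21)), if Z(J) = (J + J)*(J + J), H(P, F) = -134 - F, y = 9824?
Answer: 16472/9669 ≈ 1.7036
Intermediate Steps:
Z(J) = 4*J² (Z(J) = (2*J)*(2*J) = 4*J²)
n(E, m) = (-76 + E)*(36 + m) (n(E, m) = (E - 76)*(m + 4*(-3)²) = (-76 + E)*(m + 4*9) = (-76 + E)*(m + 36) = (-76 + E)*(36 + m))
(n(150, 44) + 10552)/(y + H(-68, 21)) = ((-2736 - 76*44 + 36*150 + 150*44) + 10552)/(9824 + (-134 - 1*21)) = ((-2736 - 3344 + 5400 + 6600) + 10552)/(9824 + (-134 - 21)) = (5920 + 10552)/(9824 - 155) = 16472/9669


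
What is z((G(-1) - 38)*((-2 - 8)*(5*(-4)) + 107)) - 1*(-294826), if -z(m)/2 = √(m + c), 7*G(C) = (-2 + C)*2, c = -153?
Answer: 294826 - 10*I*√23681/7 ≈ 2.9483e+5 - 219.84*I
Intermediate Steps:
G(C) = -4/7 + 2*C/7 (G(C) = ((-2 + C)*2)/7 = (-4 + 2*C)/7 = -4/7 + 2*C/7)
z(m) = -2*√(-153 + m) (z(m) = -2*√(m - 153) = -2*√(-153 + m))
z((G(-1) - 38)*((-2 - 8)*(5*(-4)) + 107)) - 1*(-294826) = -2*√(-153 + ((-4/7 + (2/7)*(-1)) - 38)*((-2 - 8)*(5*(-4)) + 107)) - 1*(-294826) = -2*√(-153 + ((-4/7 - 2/7) - 38)*(-10*(-20) + 107)) + 294826 = -2*√(-153 + (-6/7 - 38)*(200 + 107)) + 294826 = -2*√(-153 - 272/7*307) + 294826 = -2*√(-153 - 83504/7) + 294826 = -10*I*√23681/7 + 294826 = 294826 - 10*I*√23681/7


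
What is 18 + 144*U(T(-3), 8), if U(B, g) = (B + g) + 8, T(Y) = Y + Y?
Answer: 1458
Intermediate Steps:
T(Y) = 2*Y
U(B, g) = 8 + B + g
18 + 144*U(T(-3), 8) = 18 + 144*(8 + 2*(-3) + 8) = 18 + 144*(8 - 6 + 8) = 18 + 144*10 = 18 + 1440 = 1458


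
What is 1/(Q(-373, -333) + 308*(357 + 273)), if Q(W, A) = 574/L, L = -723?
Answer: 723/140290346 ≈ 5.1536e-6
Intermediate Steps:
Q(W, A) = -574/723 (Q(W, A) = 574/(-723) = 574*(-1/723) = -574/723)
1/(Q(-373, -333) + 308*(357 + 273)) = 1/(-574/723 + 308*(357 + 273)) = 1/(-574/723 + 308*630) = 1/(-574/723 + 194040) = 1/(140290346/723) = 723/140290346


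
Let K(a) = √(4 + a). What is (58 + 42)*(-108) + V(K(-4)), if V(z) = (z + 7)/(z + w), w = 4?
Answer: -43193/4 ≈ -10798.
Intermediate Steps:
V(z) = (7 + z)/(4 + z) (V(z) = (z + 7)/(z + 4) = (7 + z)/(4 + z))
(58 + 42)*(-108) + V(K(-4)) = (58 + 42)*(-108) + (7 + √(4 - 4))/(4 + √(4 - 4)) = 100*(-108) + (7 + √0)/(4 + √0) = -10800 + (7 + 0)/(4 + 0) = -10800 + 7/4 = -43193/4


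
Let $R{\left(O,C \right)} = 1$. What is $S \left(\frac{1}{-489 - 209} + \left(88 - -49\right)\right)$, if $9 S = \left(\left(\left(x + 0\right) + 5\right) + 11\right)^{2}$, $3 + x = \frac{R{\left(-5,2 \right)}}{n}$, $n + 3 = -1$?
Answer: $\frac{27635625}{11168} \approx 2474.5$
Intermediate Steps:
$n = -4$ ($n = -3 - 1 = -4$)
$x = - \frac{13}{4}$ ($x = -3 + 1 \frac{1}{-4} = -3 + 1 \left(- \frac{1}{4}\right) = -3 - \frac{1}{4} = - \frac{13}{4} \approx -3.25$)
$S = \frac{289}{16}$ ($S = \frac{\left(\left(\left(- \frac{13}{4} + 0\right) + 5\right) + 11\right)^{2}}{9} = \frac{\left(\left(- \frac{13}{4} + 5\right) + 11\right)^{2}}{9} = \frac{\left(\frac{7}{4} + 11\right)^{2}}{9} = \frac{\left(\frac{51}{4}\right)^{2}}{9} = \frac{1}{9} \cdot \frac{2601}{16} = \frac{289}{16} \approx 18.063$)
$S \left(\frac{1}{-489 - 209} + \left(88 - -49\right)\right) = \frac{289 \left(\frac{1}{-489 - 209} + \left(88 - -49\right)\right)}{16} = \frac{289 \left(\frac{1}{-698} + \left(88 + 49\right)\right)}{16} = \frac{289 \left(- \frac{1}{698} + 137\right)}{16} = \frac{289}{16} \cdot \frac{95625}{698} = \frac{27635625}{11168}$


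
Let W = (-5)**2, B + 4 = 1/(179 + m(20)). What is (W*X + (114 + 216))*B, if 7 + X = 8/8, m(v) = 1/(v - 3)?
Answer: -547155/761 ≈ -719.00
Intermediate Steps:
m(v) = 1/(-3 + v)
X = -6 (X = -7 + 8/8 = -7 + 8*(1/8) = -7 + 1 = -6)
B = -12159/3044 (B = -4 + 1/(179 + 1/(-3 + 20)) = -4 + 1/(179 + 1/17) = -4 + 1/(3044/17) = -4 + 17/3044 = -12159/3044 ≈ -3.9944)
W = 25
(W*X + (114 + 216))*B = (25*(-6) + (114 + 216))*(-12159/3044) = (-150 + 330)*(-12159/3044) = 180*(-12159/3044) = -547155/761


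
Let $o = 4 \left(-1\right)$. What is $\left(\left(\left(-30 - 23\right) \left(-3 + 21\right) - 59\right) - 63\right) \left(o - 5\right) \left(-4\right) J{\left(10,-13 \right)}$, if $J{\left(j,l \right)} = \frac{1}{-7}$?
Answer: $\frac{38736}{7} \approx 5533.7$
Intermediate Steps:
$o = -4$
$J{\left(j,l \right)} = - \frac{1}{7}$
$\left(\left(\left(-30 - 23\right) \left(-3 + 21\right) - 59\right) - 63\right) \left(o - 5\right) \left(-4\right) J{\left(10,-13 \right)} = \left(\left(\left(-30 - 23\right) \left(-3 + 21\right) - 59\right) - 63\right) \left(-4 - 5\right) \left(-4\right) \left(- \frac{1}{7}\right) = \left(\left(\left(-53\right) 18 - 59\right) - 63\right) \left(\left(-9\right) \left(-4\right)\right) \left(- \frac{1}{7}\right) = \left(\left(-954 - 59\right) - 63\right) 36 \left(- \frac{1}{7}\right) = \left(-1013 - 63\right) 36 \left(- \frac{1}{7}\right) = \left(-1076\right) 36 \left(- \frac{1}{7}\right) = \left(-38736\right) \left(- \frac{1}{7}\right) = \frac{38736}{7}$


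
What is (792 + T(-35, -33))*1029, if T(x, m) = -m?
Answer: 848925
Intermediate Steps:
(792 + T(-35, -33))*1029 = (792 - 1*(-33))*1029 = (792 + 33)*1029 = 825*1029 = 848925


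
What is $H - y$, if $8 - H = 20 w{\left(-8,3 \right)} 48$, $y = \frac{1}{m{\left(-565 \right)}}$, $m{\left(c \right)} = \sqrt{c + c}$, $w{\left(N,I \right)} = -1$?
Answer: $968 + \frac{i \sqrt{1130}}{1130} \approx 968.0 + 0.029748 i$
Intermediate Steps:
$m{\left(c \right)} = \sqrt{2} \sqrt{c}$ ($m{\left(c \right)} = \sqrt{2 c} = \sqrt{2} \sqrt{c}$)
$y = - \frac{i \sqrt{1130}}{1130}$ ($y = \frac{1}{\sqrt{2} \sqrt{-565}} = \frac{1}{\sqrt{2} i \sqrt{565}} = \frac{1}{i \sqrt{1130}} = - \frac{i \sqrt{1130}}{1130} \approx - 0.029748 i$)
$H = 968$ ($H = 8 - 20 \left(-1\right) 48 = 8 - \left(-20\right) 48 = 8 - -960 = 8 + 960 = 968$)
$H - y = 968 - - \frac{i \sqrt{1130}}{1130} = 968 + \frac{i \sqrt{1130}}{1130}$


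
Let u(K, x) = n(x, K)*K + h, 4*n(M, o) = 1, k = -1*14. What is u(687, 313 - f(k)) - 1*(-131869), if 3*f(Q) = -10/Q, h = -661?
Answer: 525519/4 ≈ 1.3138e+5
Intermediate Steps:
k = -14
n(M, o) = ¼ (n(M, o) = (¼)*1 = ¼)
f(Q) = -10/(3*Q) (f(Q) = (-10/Q)/3 = -10/(3*Q))
u(K, x) = -661 + K/4 (u(K, x) = K/4 - 661 = -661 + K/4)
u(687, 313 - f(k)) - 1*(-131869) = (-661 + (¼)*687) - 1*(-131869) = (-661 + 687/4) + 131869 = -1957/4 + 131869 = 525519/4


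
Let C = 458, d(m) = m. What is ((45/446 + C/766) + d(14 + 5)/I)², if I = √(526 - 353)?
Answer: 12998612635617/5047930518452 + 2268011*√173/14775757 ≈ 4.5940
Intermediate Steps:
I = √173 ≈ 13.153
((45/446 + C/766) + d(14 + 5)/I)² = ((45/446 + 458/766) + (14 + 5)/(√173))² = ((45*(1/446) + 458*(1/766)) + 19*(√173/173))² = ((45/446 + 229/383) + 19*√173/173)² = (119369/170818 + 19*√173/173)²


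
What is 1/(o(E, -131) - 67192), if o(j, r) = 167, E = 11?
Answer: -1/67025 ≈ -1.4920e-5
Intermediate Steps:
1/(o(E, -131) - 67192) = 1/(167 - 67192) = 1/(-67025) = -1/67025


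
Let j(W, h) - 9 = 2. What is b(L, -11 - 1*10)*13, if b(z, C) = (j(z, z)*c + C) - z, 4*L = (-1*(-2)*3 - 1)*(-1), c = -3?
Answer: -2743/4 ≈ -685.75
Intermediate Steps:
j(W, h) = 11 (j(W, h) = 9 + 2 = 11)
L = -5/4 (L = ((-1*(-2)*3 - 1)*(-1))/4 = ((2*3 - 1)*(-1))/4 = ((6 - 1)*(-1))/4 = (5*(-1))/4 = (¼)*(-5) = -5/4 ≈ -1.2500)
b(z, C) = -33 + C - z (b(z, C) = (11*(-3) + C) - z = (-33 + C) - z = -33 + C - z)
b(L, -11 - 1*10)*13 = (-33 + (-11 - 1*10) - 1*(-5/4))*13 = (-33 + (-11 - 10) + 5/4)*13 = (-33 - 21 + 5/4)*13 = -211/4*13 = -2743/4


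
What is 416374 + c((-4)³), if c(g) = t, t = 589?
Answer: 416963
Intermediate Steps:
c(g) = 589
416374 + c((-4)³) = 416374 + 589 = 416963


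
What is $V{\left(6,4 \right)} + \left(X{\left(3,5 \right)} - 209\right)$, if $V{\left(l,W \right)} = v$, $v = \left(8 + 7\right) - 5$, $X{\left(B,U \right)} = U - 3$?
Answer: $-197$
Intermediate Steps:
$X{\left(B,U \right)} = -3 + U$
$v = 10$ ($v = 15 - 5 = 10$)
$V{\left(l,W \right)} = 10$
$V{\left(6,4 \right)} + \left(X{\left(3,5 \right)} - 209\right) = 10 + \left(\left(-3 + 5\right) - 209\right) = 10 + \left(2 - 209\right) = 10 - 207 = -197$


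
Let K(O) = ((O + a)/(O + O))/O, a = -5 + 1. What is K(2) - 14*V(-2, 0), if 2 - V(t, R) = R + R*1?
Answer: -113/4 ≈ -28.250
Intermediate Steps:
a = -4
V(t, R) = 2 - 2*R (V(t, R) = 2 - (R + R*1) = 2 - (R + R) = 2 - 2*R)
K(O) = (-4 + O)/(2*O²) (K(O) = ((O - 4)/(O + O))/O = ((-4 + O)/((2*O)))/O = ((-4 + O)*(1/(2*O)))/O = ((-4 + O)/(2*O))/O = (-4 + O)/(2*O²))
K(2) - 14*V(-2, 0) = (½)*(-4 + 2)/2² - 14*(2 - 2*0) = (½)*(¼)*(-2) - 14*(2 + 0) = -¼ - 14*2 = -¼ - 28 = -113/4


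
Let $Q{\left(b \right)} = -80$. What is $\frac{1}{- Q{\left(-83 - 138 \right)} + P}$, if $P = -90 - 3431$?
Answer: $- \frac{1}{3441} \approx -0.00029061$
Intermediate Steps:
$P = -3521$ ($P = -90 - 3431 = -3521$)
$\frac{1}{- Q{\left(-83 - 138 \right)} + P} = \frac{1}{\left(-1\right) \left(-80\right) - 3521} = \frac{1}{80 - 3521} = \frac{1}{-3441} = - \frac{1}{3441}$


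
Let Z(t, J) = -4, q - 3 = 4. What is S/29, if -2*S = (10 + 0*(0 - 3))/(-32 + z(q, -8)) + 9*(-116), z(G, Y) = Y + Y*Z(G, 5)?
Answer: 4181/232 ≈ 18.022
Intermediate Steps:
q = 7 (q = 3 + 4 = 7)
z(G, Y) = -3*Y (z(G, Y) = Y + Y*(-4) = Y - 4*Y = -3*Y)
S = 4181/8 (S = -((10 + 0*(0 - 3))/(-32 - 3*(-8)) + 9*(-116))/2 = -((10 + 0*(-3))/(-32 + 24) - 1044)/2 = -((10 + 0)/(-8) - 1044)/2 = -(10*(-1/8) - 1044)/2 = -(-5/4 - 1044)/2 = -1/2*(-4181/4) = 4181/8 ≈ 522.63)
S/29 = (4181/8)/29 = (4181/8)*(1/29) = 4181/232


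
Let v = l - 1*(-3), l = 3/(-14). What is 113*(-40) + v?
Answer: -63241/14 ≈ -4517.2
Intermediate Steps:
l = -3/14 (l = 3*(-1/14) = -3/14 ≈ -0.21429)
v = 39/14 (v = -3/14 - 1*(-3) = -3/14 + 3 = 39/14 ≈ 2.7857)
113*(-40) + v = 113*(-40) + 39/14 = -4520 + 39/14 = -63241/14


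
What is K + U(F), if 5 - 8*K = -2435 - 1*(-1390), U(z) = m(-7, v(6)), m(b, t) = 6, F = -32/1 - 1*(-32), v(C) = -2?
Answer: 549/4 ≈ 137.25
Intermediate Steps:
F = 0 (F = -32*1 + 32 = -32 + 32 = 0)
U(z) = 6
K = 525/4 (K = 5/8 - (-2435 - 1*(-1390))/8 = 5/8 - (-2435 + 1390)/8 = 5/8 - 1/8*(-1045) = 5/8 + 1045/8 = 525/4 ≈ 131.25)
K + U(F) = 525/4 + 6 = 549/4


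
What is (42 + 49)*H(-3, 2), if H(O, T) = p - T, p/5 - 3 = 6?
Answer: 3913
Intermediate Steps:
p = 45 (p = 15 + 5*6 = 15 + 30 = 45)
H(O, T) = 45 - T
(42 + 49)*H(-3, 2) = (42 + 49)*(45 - 1*2) = 91*(45 - 2) = 91*43 = 3913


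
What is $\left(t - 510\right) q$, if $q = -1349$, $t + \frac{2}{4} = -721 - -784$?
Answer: $\frac{1207355}{2} \approx 6.0368 \cdot 10^{5}$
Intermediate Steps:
$t = \frac{125}{2}$ ($t = - \frac{1}{2} - -63 = - \frac{1}{2} + \left(-721 + 784\right) = - \frac{1}{2} + 63 = \frac{125}{2} \approx 62.5$)
$\left(t - 510\right) q = \left(\frac{125}{2} - 510\right) \left(-1349\right) = \left(- \frac{895}{2}\right) \left(-1349\right) = \frac{1207355}{2}$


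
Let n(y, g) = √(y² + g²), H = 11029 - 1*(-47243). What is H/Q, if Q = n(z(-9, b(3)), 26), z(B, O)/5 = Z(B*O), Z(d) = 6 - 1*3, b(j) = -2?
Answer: 58272*√901/901 ≈ 1941.3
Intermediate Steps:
Z(d) = 3 (Z(d) = 6 - 3 = 3)
z(B, O) = 15 (z(B, O) = 5*3 = 15)
H = 58272 (H = 11029 + 47243 = 58272)
n(y, g) = √(g² + y²)
Q = √901 (Q = √(26² + 15²) = √(676 + 225) = √901 ≈ 30.017)
H/Q = 58272/(√901) = 58272*(√901/901) = 58272*√901/901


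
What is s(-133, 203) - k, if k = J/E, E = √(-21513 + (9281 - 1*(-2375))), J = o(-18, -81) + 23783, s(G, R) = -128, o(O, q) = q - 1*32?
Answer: -128 + 23670*I*√9857/9857 ≈ -128.0 + 238.41*I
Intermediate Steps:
o(O, q) = -32 + q (o(O, q) = q - 32 = -32 + q)
J = 23670 (J = (-32 - 81) + 23783 = -113 + 23783 = 23670)
E = I*√9857 (E = √(-21513 + (9281 + 2375)) = √(-21513 + 11656) = √(-9857) = I*√9857 ≈ 99.282*I)
k = -23670*I*√9857/9857 (k = 23670/((I*√9857)) = 23670*(-I*√9857/9857) = -23670*I*√9857/9857 ≈ -238.41*I)
s(-133, 203) - k = -128 - (-23670)*I*√9857/9857 = -128 + 23670*I*√9857/9857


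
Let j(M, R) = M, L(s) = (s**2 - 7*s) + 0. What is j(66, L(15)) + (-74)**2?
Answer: 5542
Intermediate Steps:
L(s) = s**2 - 7*s
j(66, L(15)) + (-74)**2 = 66 + (-74)**2 = 66 + 5476 = 5542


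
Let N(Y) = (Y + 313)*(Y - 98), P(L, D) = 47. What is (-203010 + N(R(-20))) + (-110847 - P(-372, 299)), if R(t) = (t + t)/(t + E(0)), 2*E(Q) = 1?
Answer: -523425938/1521 ≈ -3.4413e+5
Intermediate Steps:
E(Q) = ½ (E(Q) = (½)*1 = ½)
R(t) = 2*t/(½ + t) (R(t) = (t + t)/(t + ½) = (2*t)/(½ + t) = 2*t/(½ + t))
N(Y) = (-98 + Y)*(313 + Y) (N(Y) = (313 + Y)*(-98 + Y) = (-98 + Y)*(313 + Y))
(-203010 + N(R(-20))) + (-110847 - P(-372, 299)) = (-203010 + (-30674 + (4*(-20)/(1 + 2*(-20)))² + 215*(4*(-20)/(1 + 2*(-20))))) + (-110847 - 1*47) = (-203010 + (-30674 + (4*(-20)/(1 - 40))² + 215*(4*(-20)/(1 - 40)))) + (-110847 - 47) = (-203010 + (-30674 + (4*(-20)/(-39))² + 215*(4*(-20)/(-39)))) - 110894 = (-203010 + (-30674 + (4*(-20)*(-1/39))² + 215*(4*(-20)*(-1/39)))) - 110894 = (-203010 + (-30674 + (80/39)² + 215*(80/39))) - 110894 = (-203010 + (-30674 + 6400/1521 + 17200/39)) - 110894 = (-203010 - 45977954/1521) - 110894 = -354756164/1521 - 110894 = -523425938/1521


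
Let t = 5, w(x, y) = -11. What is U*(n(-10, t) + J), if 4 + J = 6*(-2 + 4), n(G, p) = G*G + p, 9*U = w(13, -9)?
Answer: -1243/9 ≈ -138.11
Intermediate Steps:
U = -11/9 (U = (⅑)*(-11) = -11/9 ≈ -1.2222)
n(G, p) = p + G² (n(G, p) = G² + p = p + G²)
J = 8 (J = -4 + 6*(-2 + 4) = -4 + 6*2 = -4 + 12 = 8)
U*(n(-10, t) + J) = -11*((5 + (-10)²) + 8)/9 = -11*((5 + 100) + 8)/9 = -11*(105 + 8)/9 = -11/9*113 = -1243/9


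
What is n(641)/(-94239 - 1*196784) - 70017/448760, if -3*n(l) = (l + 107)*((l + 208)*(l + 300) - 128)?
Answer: 15768686445571/23046967320 ≈ 684.20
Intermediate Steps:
n(l) = -(-128 + (208 + l)*(300 + l))*(107 + l)/3 (n(l) = -(l + 107)*((l + 208)*(l + 300) - 128)/3 = -(107 + l)*((208 + l)*(300 + l) - 128)/3 = -(107 + l)*(-128 + (208 + l)*(300 + l))/3 = -(-128 + (208 + l)*(300 + l))*(107 + l)/3)
n(641)/(-94239 - 1*196784) - 70017/448760 = (-6663104/3 - 38876*641 - 205*641**2 - 1/3*641**3)/(-94239 - 1*196784) - 70017/448760 = (-6663104/3 - 24919516 - 205*410881 - 1/3*263374721)/(-94239 - 196784) - 70017*1/448760 = (-6663104/3 - 24919516 - 84230605 - 263374721/3)/(-291023) - 70017/448760 = -597488188/3*(-1/291023) - 70017/448760 = 35146364/51357 - 70017/448760 = 15768686445571/23046967320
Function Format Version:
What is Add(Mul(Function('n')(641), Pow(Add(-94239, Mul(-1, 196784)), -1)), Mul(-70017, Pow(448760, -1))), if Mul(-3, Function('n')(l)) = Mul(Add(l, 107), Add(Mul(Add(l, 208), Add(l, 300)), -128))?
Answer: Rational(15768686445571, 23046967320) ≈ 684.20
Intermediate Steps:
Function('n')(l) = Mul(Rational(-1, 3), Add(-128, Mul(Add(208, l), Add(300, l))), Add(107, l)) (Function('n')(l) = Mul(Rational(-1, 3), Mul(Add(l, 107), Add(Mul(Add(l, 208), Add(l, 300)), -128))) = Mul(Rational(-1, 3), Mul(Add(107, l), Add(Mul(Add(208, l), Add(300, l)), -128))) = Mul(Rational(-1, 3), Mul(Add(107, l), Add(-128, Mul(Add(208, l), Add(300, l))))) = Mul(Rational(-1, 3), Mul(Add(-128, Mul(Add(208, l), Add(300, l))), Add(107, l))) = Mul(Rational(-1, 3), Add(-128, Mul(Add(208, l), Add(300, l))), Add(107, l)))
Add(Mul(Function('n')(641), Pow(Add(-94239, Mul(-1, 196784)), -1)), Mul(-70017, Pow(448760, -1))) = Add(Mul(Add(Rational(-6663104, 3), Mul(-38876, 641), Mul(-205, Pow(641, 2)), Mul(Rational(-1, 3), Pow(641, 3))), Pow(Add(-94239, Mul(-1, 196784)), -1)), Mul(-70017, Pow(448760, -1))) = Add(Mul(Add(Rational(-6663104, 3), -24919516, Mul(-205, 410881), Mul(Rational(-1, 3), 263374721)), Pow(Add(-94239, -196784), -1)), Mul(-70017, Rational(1, 448760))) = Add(Mul(Add(Rational(-6663104, 3), -24919516, -84230605, Rational(-263374721, 3)), Pow(-291023, -1)), Rational(-70017, 448760)) = Add(Mul(Rational(-597488188, 3), Rational(-1, 291023)), Rational(-70017, 448760)) = Add(Rational(35146364, 51357), Rational(-70017, 448760)) = Rational(15768686445571, 23046967320)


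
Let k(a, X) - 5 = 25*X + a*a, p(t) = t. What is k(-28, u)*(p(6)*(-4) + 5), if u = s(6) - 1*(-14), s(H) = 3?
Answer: -23066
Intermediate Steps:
u = 17 (u = 3 - 1*(-14) = 3 + 14 = 17)
k(a, X) = 5 + a² + 25*X (k(a, X) = 5 + (25*X + a*a) = 5 + (25*X + a²) = 5 + (a² + 25*X) = 5 + a² + 25*X)
k(-28, u)*(p(6)*(-4) + 5) = (5 + (-28)² + 25*17)*(6*(-4) + 5) = (5 + 784 + 425)*(-24 + 5) = 1214*(-19) = -23066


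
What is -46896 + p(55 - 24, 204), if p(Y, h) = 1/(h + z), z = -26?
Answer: -8347487/178 ≈ -46896.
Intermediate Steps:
p(Y, h) = 1/(-26 + h) (p(Y, h) = 1/(h - 26) = 1/(-26 + h))
-46896 + p(55 - 24, 204) = -46896 + 1/(-26 + 204) = -46896 + 1/178 = -8347487/178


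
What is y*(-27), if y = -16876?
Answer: 455652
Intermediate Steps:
y*(-27) = -16876*(-27) = 455652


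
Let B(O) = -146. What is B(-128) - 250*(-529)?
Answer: 132104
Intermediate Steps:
B(-128) - 250*(-529) = -146 - 250*(-529) = -146 + 132250 = 132104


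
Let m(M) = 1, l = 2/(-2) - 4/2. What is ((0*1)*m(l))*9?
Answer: 0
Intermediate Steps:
l = -3 (l = 2*(-½) - 4*½ = -1 - 2 = -3)
((0*1)*m(l))*9 = ((0*1)*1)*9 = (0*1)*9 = 0*9 = 0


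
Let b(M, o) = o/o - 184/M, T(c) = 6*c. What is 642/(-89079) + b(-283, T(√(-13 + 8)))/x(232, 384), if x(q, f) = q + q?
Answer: -14234137/3899047216 ≈ -0.0036507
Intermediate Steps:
b(M, o) = 1 - 184/M
x(q, f) = 2*q
642/(-89079) + b(-283, T(√(-13 + 8)))/x(232, 384) = 642/(-89079) + ((-184 - 283)/(-283))/((2*232)) = 642*(-1/89079) - 1/283*(-467)/464 = -214/29693 + (467/283)*(1/464) = -214/29693 + 467/131312 = -14234137/3899047216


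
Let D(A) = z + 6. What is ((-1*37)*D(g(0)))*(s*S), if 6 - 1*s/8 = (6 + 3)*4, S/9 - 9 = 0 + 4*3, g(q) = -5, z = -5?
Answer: 1678320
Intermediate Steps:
D(A) = 1 (D(A) = -5 + 6 = 1)
S = 189 (S = 81 + 9*(0 + 4*3) = 81 + 9*(0 + 12) = 81 + 9*12 = 81 + 108 = 189)
s = -240 (s = 48 - 8*(6 + 3)*4 = 48 - 72*4 = 48 - 8*36 = 48 - 288 = -240)
((-1*37)*D(g(0)))*(s*S) = (-1*37*1)*(-240*189) = -37*1*(-45360) = -37*(-45360) = 1678320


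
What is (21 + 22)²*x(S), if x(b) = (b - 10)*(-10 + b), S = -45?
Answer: 5593225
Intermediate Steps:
x(b) = (-10 + b)² (x(b) = (-10 + b)*(-10 + b) = (-10 + b)²)
(21 + 22)²*x(S) = (21 + 22)²*(-10 - 45)² = 43²*(-55)² = 1849*3025 = 5593225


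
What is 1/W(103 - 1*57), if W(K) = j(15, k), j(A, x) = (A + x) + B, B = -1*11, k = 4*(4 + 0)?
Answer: 1/20 ≈ 0.050000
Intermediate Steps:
k = 16 (k = 4*4 = 16)
B = -11
j(A, x) = -11 + A + x (j(A, x) = (A + x) - 11 = -11 + A + x)
W(K) = 20 (W(K) = -11 + 15 + 16 = 20)
1/W(103 - 1*57) = 1/20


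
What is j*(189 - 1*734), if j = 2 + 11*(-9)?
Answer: 52865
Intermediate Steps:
j = -97 (j = 2 - 99 = -97)
j*(189 - 1*734) = -97*(189 - 1*734) = -97*(189 - 734) = -97*(-545) = 52865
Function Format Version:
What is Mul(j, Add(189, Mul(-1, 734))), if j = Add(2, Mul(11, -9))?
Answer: 52865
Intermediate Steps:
j = -97 (j = Add(2, -99) = -97)
Mul(j, Add(189, Mul(-1, 734))) = Mul(-97, Add(189, Mul(-1, 734))) = Mul(-97, Add(189, -734)) = Mul(-97, -545) = 52865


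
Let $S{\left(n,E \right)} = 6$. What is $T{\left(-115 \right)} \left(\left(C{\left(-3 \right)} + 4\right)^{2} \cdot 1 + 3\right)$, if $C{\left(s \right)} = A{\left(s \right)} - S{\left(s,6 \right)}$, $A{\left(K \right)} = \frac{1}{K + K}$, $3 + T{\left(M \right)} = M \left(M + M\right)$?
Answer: $\frac{7325819}{36} \approx 2.035 \cdot 10^{5}$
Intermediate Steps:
$T{\left(M \right)} = -3 + 2 M^{2}$ ($T{\left(M \right)} = -3 + M \left(M + M\right) = -3 + M 2 M = -3 + 2 M^{2}$)
$A{\left(K \right)} = \frac{1}{2 K}$
$C{\left(s \right)} = -6 + \frac{1}{2 s}$ ($C{\left(s \right)} = \frac{1}{2 s} - 6 = -6 + \frac{1}{2 s}$)
$T{\left(-115 \right)} \left(\left(C{\left(-3 \right)} + 4\right)^{2} \cdot 1 + 3\right) = \left(-3 + 2 \left(-115\right)^{2}\right) \left(\left(\left(-6 + \frac{1}{2 \left(-3\right)}\right) + 4\right)^{2} \cdot 1 + 3\right) = \left(-3 + 2 \cdot 13225\right) \left(\left(\left(-6 + \frac{1}{2} \left(- \frac{1}{3}\right)\right) + 4\right)^{2} \cdot 1 + 3\right) = \left(-3 + 26450\right) \left(\left(\left(-6 - \frac{1}{6}\right) + 4\right)^{2} \cdot 1 + 3\right) = 26447 \left(\left(- \frac{37}{6} + 4\right)^{2} \cdot 1 + 3\right) = 26447 \left(\left(- \frac{13}{6}\right)^{2} \cdot 1 + 3\right) = 26447 \left(\frac{169}{36} \cdot 1 + 3\right) = 26447 \left(\frac{169}{36} + 3\right) = 26447 \cdot \frac{277}{36} = \frac{7325819}{36}$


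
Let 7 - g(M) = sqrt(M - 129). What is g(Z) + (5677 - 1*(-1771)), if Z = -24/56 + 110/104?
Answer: 7455 - I*sqrt(4252157)/182 ≈ 7455.0 - 11.33*I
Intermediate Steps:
Z = 229/364 (Z = -24*1/56 + 110*(1/104) = -3/7 + 55/52 = 229/364 ≈ 0.62912)
g(M) = 7 - sqrt(-129 + M) (g(M) = 7 - sqrt(M - 129) = 7 - sqrt(-129 + M))
g(Z) + (5677 - 1*(-1771)) = (7 - sqrt(-129 + 229/364)) + (5677 - 1*(-1771)) = (7 - sqrt(-46727/364)) + (5677 + 1771) = (7 - I*sqrt(4252157)/182) + 7448 = 7455 - I*sqrt(4252157)/182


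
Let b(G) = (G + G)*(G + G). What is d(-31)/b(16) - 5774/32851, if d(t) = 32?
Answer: -151917/1051232 ≈ -0.14451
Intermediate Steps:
b(G) = 4*G² (b(G) = (2*G)*(2*G) = 4*G²)
d(-31)/b(16) - 5774/32851 = 32/((4*16²)) - 5774/32851 = 32/((4*256)) - 5774*1/32851 = 32/1024 - 5774/32851 = 32*(1/1024) - 5774/32851 = 1/32 - 5774/32851 = -151917/1051232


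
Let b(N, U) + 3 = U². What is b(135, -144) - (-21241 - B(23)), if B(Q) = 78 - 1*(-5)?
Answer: 42057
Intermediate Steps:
B(Q) = 83 (B(Q) = 78 + 5 = 83)
b(N, U) = -3 + U²
b(135, -144) - (-21241 - B(23)) = (-3 + (-144)²) - (-21241 - 1*83) = (-3 + 20736) - (-21241 - 83) = 20733 - 1*(-21324) = 20733 + 21324 = 42057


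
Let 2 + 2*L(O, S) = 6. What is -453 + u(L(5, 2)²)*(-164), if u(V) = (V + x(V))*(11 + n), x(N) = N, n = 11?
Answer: -29317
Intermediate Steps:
L(O, S) = 2 (L(O, S) = -1 + (½)*6 = -1 + 3 = 2)
u(V) = 44*V (u(V) = (V + V)*(11 + 11) = (2*V)*22 = 44*V)
-453 + u(L(5, 2)²)*(-164) = -453 + (44*2²)*(-164) = -453 + (44*4)*(-164) = -453 + 176*(-164) = -453 - 28864 = -29317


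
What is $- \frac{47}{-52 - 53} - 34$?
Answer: $- \frac{3523}{105} \approx -33.552$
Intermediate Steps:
$- \frac{47}{-52 - 53} - 34 = - \frac{47}{-105} - 34 = \left(-47\right) \left(- \frac{1}{105}\right) - 34 = \frac{47}{105} - 34 = - \frac{3523}{105}$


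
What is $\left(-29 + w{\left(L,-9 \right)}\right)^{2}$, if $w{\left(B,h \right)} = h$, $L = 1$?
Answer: $1444$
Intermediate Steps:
$\left(-29 + w{\left(L,-9 \right)}\right)^{2} = \left(-29 - 9\right)^{2} = \left(-38\right)^{2} = 1444$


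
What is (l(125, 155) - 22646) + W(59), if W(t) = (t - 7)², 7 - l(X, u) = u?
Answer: -20090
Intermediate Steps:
l(X, u) = 7 - u
W(t) = (-7 + t)²
(l(125, 155) - 22646) + W(59) = ((7 - 1*155) - 22646) + (-7 + 59)² = ((7 - 155) - 22646) + 52² = (-148 - 22646) + 2704 = -22794 + 2704 = -20090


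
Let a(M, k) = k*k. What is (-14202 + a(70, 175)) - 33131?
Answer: -16708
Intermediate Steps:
a(M, k) = k**2
(-14202 + a(70, 175)) - 33131 = (-14202 + 175**2) - 33131 = (-14202 + 30625) - 33131 = 16423 - 33131 = -16708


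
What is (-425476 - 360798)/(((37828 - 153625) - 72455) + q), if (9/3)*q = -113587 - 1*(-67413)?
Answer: 1179411/305465 ≈ 3.8610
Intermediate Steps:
q = -46174/3 (q = (-113587 - 1*(-67413))/3 = (-113587 + 67413)/3 = (1/3)*(-46174) = -46174/3 ≈ -15391.)
(-425476 - 360798)/(((37828 - 153625) - 72455) + q) = (-425476 - 360798)/(((37828 - 153625) - 72455) - 46174/3) = -786274/((-115797 - 72455) - 46174/3) = -786274/(-188252 - 46174/3) = -786274/(-610930/3) = -786274*(-3/610930) = 1179411/305465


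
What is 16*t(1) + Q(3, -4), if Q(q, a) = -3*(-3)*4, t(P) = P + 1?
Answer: 68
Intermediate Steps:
t(P) = 1 + P
Q(q, a) = 36 (Q(q, a) = 9*4 = 36)
16*t(1) + Q(3, -4) = 16*(1 + 1) + 36 = 16*2 + 36 = 32 + 36 = 68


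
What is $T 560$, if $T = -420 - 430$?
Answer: $-476000$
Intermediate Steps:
$T = -850$ ($T = -420 - 430 = -850$)
$T 560 = \left(-850\right) 560 = -476000$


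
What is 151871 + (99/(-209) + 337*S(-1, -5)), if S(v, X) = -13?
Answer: 2802301/19 ≈ 1.4749e+5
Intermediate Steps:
151871 + (99/(-209) + 337*S(-1, -5)) = 151871 + (99/(-209) + 337*(-13)) = 151871 + (99*(-1/209) - 4381) = 151871 + (-9/19 - 4381) = 151871 - 83248/19 = 2802301/19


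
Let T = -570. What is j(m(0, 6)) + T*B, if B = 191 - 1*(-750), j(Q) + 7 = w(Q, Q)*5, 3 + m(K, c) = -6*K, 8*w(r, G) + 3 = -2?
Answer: -4291041/8 ≈ -5.3638e+5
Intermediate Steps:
w(r, G) = -5/8 (w(r, G) = -3/8 + (⅛)*(-2) = -3/8 - ¼ = -5/8)
m(K, c) = -3 - 6*K
j(Q) = -81/8 (j(Q) = -7 - 5/8*5 = -7 - 25/8 = -81/8)
B = 941 (B = 191 + 750 = 941)
j(m(0, 6)) + T*B = -81/8 - 570*941 = -81/8 - 536370 = -4291041/8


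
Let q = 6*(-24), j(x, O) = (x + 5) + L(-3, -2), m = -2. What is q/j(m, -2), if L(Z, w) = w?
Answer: -144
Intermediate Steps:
j(x, O) = 3 + x (j(x, O) = (x + 5) - 2 = (5 + x) - 2 = 3 + x)
q = -144
q/j(m, -2) = -144/(3 - 2) = -144/1 = -144*1 = -144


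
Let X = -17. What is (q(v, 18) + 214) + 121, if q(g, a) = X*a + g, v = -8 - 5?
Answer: 16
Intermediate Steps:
v = -13
q(g, a) = g - 17*a (q(g, a) = -17*a + g = g - 17*a)
(q(v, 18) + 214) + 121 = ((-13 - 17*18) + 214) + 121 = ((-13 - 306) + 214) + 121 = (-319 + 214) + 121 = -105 + 121 = 16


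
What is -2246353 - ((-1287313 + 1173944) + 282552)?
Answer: -2415536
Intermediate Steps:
-2246353 - ((-1287313 + 1173944) + 282552) = -2246353 - (-113369 + 282552) = -2246353 - 1*169183 = -2246353 - 169183 = -2415536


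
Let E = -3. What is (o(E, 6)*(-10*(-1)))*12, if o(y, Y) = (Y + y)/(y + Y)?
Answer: 120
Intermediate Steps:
o(y, Y) = 1 (o(y, Y) = (Y + y)/(Y + y) = 1)
(o(E, 6)*(-10*(-1)))*12 = (1*(-10*(-1)))*12 = (1*10)*12 = 10*12 = 120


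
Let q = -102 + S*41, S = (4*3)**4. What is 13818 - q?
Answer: -836256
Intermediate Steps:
S = 20736 (S = 12**4 = 20736)
q = 850074 (q = -102 + 20736*41 = -102 + 850176 = 850074)
13818 - q = 13818 - 1*850074 = 13818 - 850074 = -836256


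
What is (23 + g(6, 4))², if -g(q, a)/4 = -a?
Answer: 1521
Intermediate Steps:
g(q, a) = 4*a (g(q, a) = -(-4)*a = 4*a)
(23 + g(6, 4))² = (23 + 4*4)² = (23 + 16)² = 39² = 1521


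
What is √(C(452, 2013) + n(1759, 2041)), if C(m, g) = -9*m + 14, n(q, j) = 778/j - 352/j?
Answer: 2*I*√4221700327/2041 ≈ 63.669*I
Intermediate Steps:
n(q, j) = 426/j
C(m, g) = 14 - 9*m
√(C(452, 2013) + n(1759, 2041)) = √((14 - 9*452) + 426/2041) = √((14 - 4068) + 426*(1/2041)) = √(-4054 + 426/2041) = √(-8273788/2041) = 2*I*√4221700327/2041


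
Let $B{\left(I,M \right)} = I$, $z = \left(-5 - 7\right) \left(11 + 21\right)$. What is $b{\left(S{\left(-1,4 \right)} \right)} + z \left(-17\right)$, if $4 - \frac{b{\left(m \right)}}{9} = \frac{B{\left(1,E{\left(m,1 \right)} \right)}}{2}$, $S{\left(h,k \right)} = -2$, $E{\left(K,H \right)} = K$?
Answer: $\frac{13119}{2} \approx 6559.5$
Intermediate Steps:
$z = -384$ ($z = \left(-12\right) 32 = -384$)
$b{\left(m \right)} = \frac{63}{2}$ ($b{\left(m \right)} = 36 - 9 \cdot 1 \cdot \frac{1}{2} = 36 - \frac{9}{2} = \frac{63}{2}$)
$b{\left(S{\left(-1,4 \right)} \right)} + z \left(-17\right) = \frac{63}{2} - -6528 = \frac{63}{2} + 6528 = \frac{13119}{2}$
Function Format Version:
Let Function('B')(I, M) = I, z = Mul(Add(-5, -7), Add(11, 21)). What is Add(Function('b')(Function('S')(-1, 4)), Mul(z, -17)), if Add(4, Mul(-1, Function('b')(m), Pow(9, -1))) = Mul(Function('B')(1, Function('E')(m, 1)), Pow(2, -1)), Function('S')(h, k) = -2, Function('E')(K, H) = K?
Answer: Rational(13119, 2) ≈ 6559.5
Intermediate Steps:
z = -384 (z = Mul(-12, 32) = -384)
Function('b')(m) = Rational(63, 2) (Function('b')(m) = Add(36, Mul(-9, Mul(1, Pow(2, -1)))) = Add(36, Mul(-9, Mul(1, Rational(1, 2)))) = Add(36, Mul(-9, Rational(1, 2))) = Add(36, Rational(-9, 2)) = Rational(63, 2))
Add(Function('b')(Function('S')(-1, 4)), Mul(z, -17)) = Add(Rational(63, 2), Mul(-384, -17)) = Add(Rational(63, 2), 6528) = Rational(13119, 2)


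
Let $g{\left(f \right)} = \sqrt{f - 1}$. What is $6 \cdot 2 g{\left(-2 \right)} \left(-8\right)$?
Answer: $- 96 i \sqrt{3} \approx - 166.28 i$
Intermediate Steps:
$g{\left(f \right)} = \sqrt{-1 + f}$
$6 \cdot 2 g{\left(-2 \right)} \left(-8\right) = 6 \cdot 2 \sqrt{-1 - 2} \left(-8\right) = 12 \sqrt{-3} \left(-8\right) = 12 i \sqrt{3} \left(-8\right) = - 96 i \sqrt{3}$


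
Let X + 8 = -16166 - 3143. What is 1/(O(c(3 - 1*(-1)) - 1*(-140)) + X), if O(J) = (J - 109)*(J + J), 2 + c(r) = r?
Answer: -1/9945 ≈ -0.00010055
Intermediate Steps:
c(r) = -2 + r
O(J) = 2*J*(-109 + J) (O(J) = (-109 + J)*(2*J) = 2*J*(-109 + J))
X = -19317 (X = -8 + (-16166 - 3143) = -8 - 19309 = -19317)
1/(O(c(3 - 1*(-1)) - 1*(-140)) + X) = 1/(2*((-2 + (3 - 1*(-1))) - 1*(-140))*(-109 + ((-2 + (3 - 1*(-1))) - 1*(-140))) - 19317) = 1/(2*((-2 + (3 + 1)) + 140)*(-109 + ((-2 + (3 + 1)) + 140)) - 19317) = 1/(2*((-2 + 4) + 140)*(-109 + ((-2 + 4) + 140)) - 19317) = 1/(2*(2 + 140)*(-109 + (2 + 140)) - 19317) = 1/(2*142*(-109 + 142) - 19317) = 1/(2*142*33 - 19317) = 1/(9372 - 19317) = 1/(-9945) = -1/9945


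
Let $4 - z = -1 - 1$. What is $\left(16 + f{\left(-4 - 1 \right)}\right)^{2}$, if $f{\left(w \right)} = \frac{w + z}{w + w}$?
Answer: $\frac{25281}{100} \approx 252.81$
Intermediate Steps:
$z = 6$ ($z = 4 - \left(-1 - 1\right) = 4 - -2 = 4 + 2 = 6$)
$f{\left(w \right)} = \frac{6 + w}{2 w}$ ($f{\left(w \right)} = \frac{w + 6}{w + w} = \frac{6 + w}{2 w}$)
$\left(16 + f{\left(-4 - 1 \right)}\right)^{2} = \left(16 + \frac{6 - 5}{2 \left(-4 - 1\right)}\right)^{2} = \left(16 + \frac{6 - 5}{2 \left(-5\right)}\right)^{2} = \left(16 + \frac{1}{2} \left(- \frac{1}{5}\right) 1\right)^{2} = \left(16 - \frac{1}{10}\right)^{2} = \left(\frac{159}{10}\right)^{2} = \frac{25281}{100}$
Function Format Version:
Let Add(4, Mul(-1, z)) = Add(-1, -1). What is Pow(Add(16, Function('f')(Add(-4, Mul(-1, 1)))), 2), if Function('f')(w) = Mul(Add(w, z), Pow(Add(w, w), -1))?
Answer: Rational(25281, 100) ≈ 252.81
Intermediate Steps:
z = 6 (z = Add(4, Mul(-1, Add(-1, -1))) = Add(4, Mul(-1, -2)) = Add(4, 2) = 6)
Function('f')(w) = Mul(Rational(1, 2), Pow(w, -1), Add(6, w)) (Function('f')(w) = Mul(Add(w, 6), Pow(Add(w, w), -1)) = Mul(Add(6, w), Pow(Mul(2, w), -1)) = Mul(Add(6, w), Mul(Rational(1, 2), Pow(w, -1))) = Mul(Rational(1, 2), Pow(w, -1), Add(6, w)))
Pow(Add(16, Function('f')(Add(-4, Mul(-1, 1)))), 2) = Pow(Add(16, Mul(Rational(1, 2), Pow(Add(-4, Mul(-1, 1)), -1), Add(6, Add(-4, Mul(-1, 1))))), 2) = Pow(Add(16, Mul(Rational(1, 2), Pow(Add(-4, -1), -1), Add(6, Add(-4, -1)))), 2) = Pow(Add(16, Mul(Rational(1, 2), Pow(-5, -1), Add(6, -5))), 2) = Pow(Add(16, Mul(Rational(1, 2), Rational(-1, 5), 1)), 2) = Pow(Add(16, Rational(-1, 10)), 2) = Pow(Rational(159, 10), 2) = Rational(25281, 100)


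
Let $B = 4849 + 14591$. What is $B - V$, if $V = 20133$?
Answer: $-693$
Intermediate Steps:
$B = 19440$
$B - V = 19440 - 20133 = -693$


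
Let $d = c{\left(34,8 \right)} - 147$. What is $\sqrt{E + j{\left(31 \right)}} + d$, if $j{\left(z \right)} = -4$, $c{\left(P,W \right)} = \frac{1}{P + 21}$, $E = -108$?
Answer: $- \frac{8084}{55} + 4 i \sqrt{7} \approx -146.98 + 10.583 i$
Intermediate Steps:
$c{\left(P,W \right)} = \frac{1}{21 + P}$
$d = - \frac{8084}{55}$ ($d = \frac{1}{21 + 34} - 147 = \frac{1}{55} - 147 = - \frac{8084}{55} \approx -146.98$)
$\sqrt{E + j{\left(31 \right)}} + d = \sqrt{-108 - 4} - \frac{8084}{55} = \sqrt{-112} - \frac{8084}{55} = 4 i \sqrt{7} - \frac{8084}{55} = - \frac{8084}{55} + 4 i \sqrt{7}$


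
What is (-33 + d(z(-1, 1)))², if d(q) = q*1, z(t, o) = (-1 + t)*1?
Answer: 1225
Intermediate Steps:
z(t, o) = -1 + t
d(q) = q
(-33 + d(z(-1, 1)))² = (-33 + (-1 - 1))² = (-33 - 2)² = (-35)² = 1225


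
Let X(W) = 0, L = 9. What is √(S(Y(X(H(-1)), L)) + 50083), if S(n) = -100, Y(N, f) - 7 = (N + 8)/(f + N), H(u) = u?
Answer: √49983 ≈ 223.57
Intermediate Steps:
Y(N, f) = 7 + (8 + N)/(N + f) (Y(N, f) = 7 + (N + 8)/(f + N) = 7 + (8 + N)/(N + f))
√(S(Y(X(H(-1)), L)) + 50083) = √(-100 + 50083) = √49983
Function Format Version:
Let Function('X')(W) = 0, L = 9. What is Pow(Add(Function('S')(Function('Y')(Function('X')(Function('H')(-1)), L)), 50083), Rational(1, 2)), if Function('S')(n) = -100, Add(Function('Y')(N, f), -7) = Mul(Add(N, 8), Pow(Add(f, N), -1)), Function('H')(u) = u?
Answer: Pow(49983, Rational(1, 2)) ≈ 223.57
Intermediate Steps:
Function('Y')(N, f) = Add(7, Mul(Pow(Add(N, f), -1), Add(8, N))) (Function('Y')(N, f) = Add(7, Mul(Add(N, 8), Pow(Add(f, N), -1))) = Add(7, Mul(Add(8, N), Pow(Add(N, f), -1))) = Add(7, Mul(Pow(Add(N, f), -1), Add(8, N))))
Pow(Add(Function('S')(Function('Y')(Function('X')(Function('H')(-1)), L)), 50083), Rational(1, 2)) = Pow(Add(-100, 50083), Rational(1, 2)) = Pow(49983, Rational(1, 2))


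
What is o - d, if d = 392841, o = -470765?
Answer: -863606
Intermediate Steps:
o - d = -470765 - 1*392841 = -470765 - 392841 = -863606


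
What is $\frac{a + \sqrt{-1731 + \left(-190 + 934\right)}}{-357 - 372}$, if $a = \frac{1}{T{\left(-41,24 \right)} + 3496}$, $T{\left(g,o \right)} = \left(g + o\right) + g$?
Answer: $- \frac{1}{2506302} - \frac{i \sqrt{987}}{729} \approx -3.9899 \cdot 10^{-7} - 0.043095 i$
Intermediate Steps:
$T{\left(g,o \right)} = o + 2 g$
$a = \frac{1}{3438}$ ($a = \frac{1}{\left(24 + 2 \left(-41\right)\right) + 3496} = \frac{1}{\left(24 - 82\right) + 3496} = \frac{1}{-58 + 3496} = \frac{1}{3438} \approx 0.00029087$)
$\frac{a + \sqrt{-1731 + \left(-190 + 934\right)}}{-357 - 372} = \frac{\frac{1}{3438} + \sqrt{-1731 + \left(-190 + 934\right)}}{-357 - 372} = \frac{\frac{1}{3438} + \sqrt{-1731 + 744}}{-729} = \left(\frac{1}{3438} + \sqrt{-987}\right) \left(- \frac{1}{729}\right) = \left(\frac{1}{3438} + i \sqrt{987}\right) \left(- \frac{1}{729}\right) = - \frac{1}{2506302} - \frac{i \sqrt{987}}{729}$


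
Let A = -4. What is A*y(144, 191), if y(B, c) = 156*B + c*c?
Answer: -235780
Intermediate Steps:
y(B, c) = c² + 156*B (y(B, c) = 156*B + c² = c² + 156*B)
A*y(144, 191) = -4*(191² + 156*144) = -4*(36481 + 22464) = -4*58945 = -235780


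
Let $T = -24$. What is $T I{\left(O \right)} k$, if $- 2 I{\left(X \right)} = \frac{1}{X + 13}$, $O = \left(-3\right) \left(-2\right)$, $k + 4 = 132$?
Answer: $\frac{1536}{19} \approx 80.842$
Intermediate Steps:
$k = 128$ ($k = -4 + 132 = 128$)
$O = 6$
$I{\left(X \right)} = - \frac{1}{2 \left(13 + X\right)}$ ($I{\left(X \right)} = - \frac{1}{2 \left(X + 13\right)} = - \frac{1}{2 \left(13 + X\right)}$)
$T I{\left(O \right)} k = - 24 \left(- \frac{1}{26 + 2 \cdot 6}\right) 128 = - 24 \left(- \frac{1}{26 + 12}\right) 128 = - 24 \left(- \frac{1}{38}\right) 128 = - 24 \left(\left(-1\right) \frac{1}{38}\right) 128 = \left(-24\right) \left(- \frac{1}{38}\right) 128 = \frac{12}{19} \cdot 128 = \frac{1536}{19}$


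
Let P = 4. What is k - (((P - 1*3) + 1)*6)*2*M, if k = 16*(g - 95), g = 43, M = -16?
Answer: -448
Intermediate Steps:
k = -832 (k = 16*(43 - 95) = 16*(-52) = -832)
k - (((P - 1*3) + 1)*6)*2*M = -832 - (((4 - 1*3) + 1)*6)*2*(-16) = -832 - (((4 - 3) + 1)*6)*2*(-16) = -832 - ((1 + 1)*6)*2*(-16) = -832 - (2*6)*2*(-16) = -832 - 12*2*(-16) = -832 - 24*(-16) = -832 - 1*(-384) = -832 + 384 = -448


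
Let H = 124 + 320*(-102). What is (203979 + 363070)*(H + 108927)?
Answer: 43328781139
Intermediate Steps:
H = -32516 (H = 124 - 32640 = -32516)
(203979 + 363070)*(H + 108927) = (203979 + 363070)*(-32516 + 108927) = 567049*76411 = 43328781139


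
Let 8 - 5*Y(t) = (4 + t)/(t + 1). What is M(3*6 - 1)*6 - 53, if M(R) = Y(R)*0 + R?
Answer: 49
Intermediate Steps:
Y(t) = 8/5 - (4 + t)/(5*(1 + t)) (Y(t) = 8/5 - (4 + t)/(5*(t + 1)) = 8/5 - (4 + t)/(5*(1 + t)))
M(R) = R (M(R) = ((4 + 7*R)/(5*(1 + R)))*0 + R = 0 + R = R)
M(3*6 - 1)*6 - 53 = (3*6 - 1)*6 - 53 = (18 - 1)*6 - 53 = 17*6 - 53 = 102 - 53 = 49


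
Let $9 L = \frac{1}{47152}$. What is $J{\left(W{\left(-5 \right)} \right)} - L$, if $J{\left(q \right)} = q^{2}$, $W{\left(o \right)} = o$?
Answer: $\frac{10609199}{424368} \approx 25.0$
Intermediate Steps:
$L = \frac{1}{424368}$ ($L = \frac{1}{9 \cdot 47152} = \frac{1}{9} \cdot \frac{1}{47152} = \frac{1}{424368} \approx 2.3564 \cdot 10^{-6}$)
$J{\left(W{\left(-5 \right)} \right)} - L = \left(-5\right)^{2} - \frac{1}{424368} = 25 - \frac{1}{424368} = \frac{10609199}{424368}$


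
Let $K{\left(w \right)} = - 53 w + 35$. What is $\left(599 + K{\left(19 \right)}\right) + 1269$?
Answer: $896$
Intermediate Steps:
$K{\left(w \right)} = 35 - 53 w$
$\left(599 + K{\left(19 \right)}\right) + 1269 = \left(599 + \left(35 - 1007\right)\right) + 1269 = \left(599 - 972\right) + 1269 = -373 + 1269 = 896$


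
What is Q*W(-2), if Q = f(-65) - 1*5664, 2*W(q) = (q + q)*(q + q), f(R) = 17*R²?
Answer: 529288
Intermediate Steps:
W(q) = 2*q² (W(q) = ((q + q)*(q + q))/2 = ((2*q)*(2*q))/2 = (4*q²)/2 = 2*q²)
Q = 66161 (Q = 17*(-65)² - 1*5664 = 17*4225 - 5664 = 71825 - 5664 = 66161)
Q*W(-2) = 66161*(2*(-2)²) = 66161*(2*4) = 66161*8 = 529288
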